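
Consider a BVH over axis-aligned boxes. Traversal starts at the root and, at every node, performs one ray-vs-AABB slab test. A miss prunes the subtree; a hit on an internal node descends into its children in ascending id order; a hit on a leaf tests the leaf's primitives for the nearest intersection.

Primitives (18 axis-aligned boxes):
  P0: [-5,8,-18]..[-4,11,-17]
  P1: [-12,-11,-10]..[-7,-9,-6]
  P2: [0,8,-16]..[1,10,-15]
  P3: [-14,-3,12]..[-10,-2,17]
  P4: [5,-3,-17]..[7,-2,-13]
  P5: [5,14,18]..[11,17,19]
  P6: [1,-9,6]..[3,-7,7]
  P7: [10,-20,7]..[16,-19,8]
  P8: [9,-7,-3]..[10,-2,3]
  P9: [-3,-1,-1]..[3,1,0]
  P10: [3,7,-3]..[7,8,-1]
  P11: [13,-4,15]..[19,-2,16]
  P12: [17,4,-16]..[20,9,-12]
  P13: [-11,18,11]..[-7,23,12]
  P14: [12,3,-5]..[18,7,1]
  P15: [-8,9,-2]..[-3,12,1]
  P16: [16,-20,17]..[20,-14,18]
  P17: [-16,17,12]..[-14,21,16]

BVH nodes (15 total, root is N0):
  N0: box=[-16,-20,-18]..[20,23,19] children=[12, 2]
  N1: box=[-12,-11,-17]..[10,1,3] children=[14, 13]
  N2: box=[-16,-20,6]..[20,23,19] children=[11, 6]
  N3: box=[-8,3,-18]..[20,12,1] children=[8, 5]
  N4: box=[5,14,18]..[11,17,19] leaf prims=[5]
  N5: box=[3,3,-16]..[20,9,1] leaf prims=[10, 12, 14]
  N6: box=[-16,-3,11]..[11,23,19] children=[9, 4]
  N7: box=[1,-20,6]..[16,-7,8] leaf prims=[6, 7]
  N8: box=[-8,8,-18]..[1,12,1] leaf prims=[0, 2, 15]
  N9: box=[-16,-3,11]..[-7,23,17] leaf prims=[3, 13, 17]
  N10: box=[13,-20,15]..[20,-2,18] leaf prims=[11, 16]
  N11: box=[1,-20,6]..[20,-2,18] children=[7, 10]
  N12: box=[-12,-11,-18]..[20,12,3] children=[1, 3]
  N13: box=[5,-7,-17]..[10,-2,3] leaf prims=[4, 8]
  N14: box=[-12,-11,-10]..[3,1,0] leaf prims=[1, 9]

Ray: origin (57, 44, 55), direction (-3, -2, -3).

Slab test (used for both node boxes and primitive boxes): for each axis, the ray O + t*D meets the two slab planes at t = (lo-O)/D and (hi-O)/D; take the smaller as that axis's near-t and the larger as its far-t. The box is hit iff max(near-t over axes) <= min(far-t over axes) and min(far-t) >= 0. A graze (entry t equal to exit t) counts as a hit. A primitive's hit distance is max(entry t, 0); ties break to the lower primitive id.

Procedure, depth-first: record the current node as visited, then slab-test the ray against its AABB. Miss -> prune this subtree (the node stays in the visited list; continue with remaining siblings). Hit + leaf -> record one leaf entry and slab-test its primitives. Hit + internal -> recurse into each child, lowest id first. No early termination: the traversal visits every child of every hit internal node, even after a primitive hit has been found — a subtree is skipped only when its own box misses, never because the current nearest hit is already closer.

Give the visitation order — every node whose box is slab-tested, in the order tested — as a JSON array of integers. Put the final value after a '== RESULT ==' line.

Walk:
N0 x:[37/3,73/3] y:[21/2,32] z:[12,73/3] -> hit [37/3,73/3], descend [2, 12]
  N2 x:[37/3,73/3] y:[21/2,32] z:[12,49/3] -> hit [37/3,49/3], descend [6, 11]
    N6 x:[46/3,73/3] y:[21/2,47/2] z:[12,44/3] -> miss, prune
    N11 x:[37/3,56/3] y:[23,32] z:[37/3,49/3] -> miss, prune
  N12 x:[37/3,23] y:[16,55/2] z:[52/3,73/3] -> hit [52/3,23], descend [1, 3]
    N1 x:[47/3,23] y:[43/2,55/2] z:[52/3,24] -> hit [43/2,23], descend [13, 14]
      N13 x:[47/3,52/3] y:[23,51/2] z:[52/3,24] -> miss, prune
      N14 x:[18,23] y:[43/2,55/2] z:[55/3,65/3] -> hit [43/2,65/3] leaf, test {P1(miss), P9(miss)}
    N3 x:[37/3,65/3] y:[16,41/2] z:[18,73/3] -> hit [18,41/2], descend [5, 8]
      N5 x:[37/3,18] y:[35/2,41/2] z:[18,71/3] -> hit [18,18] leaf, test {P10(miss), P12(miss), P14(miss)}
      N8 x:[56/3,65/3] y:[16,18] z:[18,73/3] -> miss, prune

Visited [0, 2, 6, 11, 12, 1, 13, 14, 3, 5, 8]. Tests: 11 box, 2 leaf. Nearest: miss.

== RESULT ==
[0, 2, 6, 11, 12, 1, 13, 14, 3, 5, 8]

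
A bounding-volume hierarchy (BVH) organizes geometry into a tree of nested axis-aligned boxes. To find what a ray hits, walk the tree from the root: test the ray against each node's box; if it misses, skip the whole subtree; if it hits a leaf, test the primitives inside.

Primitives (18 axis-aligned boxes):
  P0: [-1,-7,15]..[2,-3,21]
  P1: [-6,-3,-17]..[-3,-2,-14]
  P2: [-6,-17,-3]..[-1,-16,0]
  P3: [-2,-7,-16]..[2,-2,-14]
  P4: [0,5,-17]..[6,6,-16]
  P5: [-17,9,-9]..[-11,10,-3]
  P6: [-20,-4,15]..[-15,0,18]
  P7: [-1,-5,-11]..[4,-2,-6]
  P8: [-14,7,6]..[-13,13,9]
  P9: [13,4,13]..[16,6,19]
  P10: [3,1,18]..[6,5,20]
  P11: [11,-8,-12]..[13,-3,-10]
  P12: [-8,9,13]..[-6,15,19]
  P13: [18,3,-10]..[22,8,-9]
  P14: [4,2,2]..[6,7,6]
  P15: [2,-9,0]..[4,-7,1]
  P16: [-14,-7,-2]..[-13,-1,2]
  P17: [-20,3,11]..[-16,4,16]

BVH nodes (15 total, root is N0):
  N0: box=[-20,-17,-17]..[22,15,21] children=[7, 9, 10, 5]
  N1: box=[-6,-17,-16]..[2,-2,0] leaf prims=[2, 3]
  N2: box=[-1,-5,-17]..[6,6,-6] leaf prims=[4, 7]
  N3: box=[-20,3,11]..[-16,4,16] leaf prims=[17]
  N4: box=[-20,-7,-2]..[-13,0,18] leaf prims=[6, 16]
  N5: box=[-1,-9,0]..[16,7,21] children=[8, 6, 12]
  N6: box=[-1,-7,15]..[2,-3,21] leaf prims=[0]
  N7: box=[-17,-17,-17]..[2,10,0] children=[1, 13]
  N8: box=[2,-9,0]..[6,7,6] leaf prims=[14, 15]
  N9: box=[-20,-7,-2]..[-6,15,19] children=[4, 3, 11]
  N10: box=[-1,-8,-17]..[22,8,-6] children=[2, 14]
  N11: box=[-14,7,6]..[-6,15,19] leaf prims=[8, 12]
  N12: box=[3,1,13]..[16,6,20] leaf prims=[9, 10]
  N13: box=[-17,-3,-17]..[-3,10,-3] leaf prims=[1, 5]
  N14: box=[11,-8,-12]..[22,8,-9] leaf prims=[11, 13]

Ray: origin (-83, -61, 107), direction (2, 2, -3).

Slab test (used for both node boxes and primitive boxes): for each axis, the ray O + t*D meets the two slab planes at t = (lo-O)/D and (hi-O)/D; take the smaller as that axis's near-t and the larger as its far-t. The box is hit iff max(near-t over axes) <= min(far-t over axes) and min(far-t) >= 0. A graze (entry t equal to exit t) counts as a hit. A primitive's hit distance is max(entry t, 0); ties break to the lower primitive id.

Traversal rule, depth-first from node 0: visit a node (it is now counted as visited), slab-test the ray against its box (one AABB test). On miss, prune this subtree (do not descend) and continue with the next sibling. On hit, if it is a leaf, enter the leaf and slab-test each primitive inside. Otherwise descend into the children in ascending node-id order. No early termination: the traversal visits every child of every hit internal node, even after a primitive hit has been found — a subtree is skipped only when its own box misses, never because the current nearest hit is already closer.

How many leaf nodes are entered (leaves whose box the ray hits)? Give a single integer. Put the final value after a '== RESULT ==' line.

Traverse from the root:
N0 x:[63/2,105/2] y:[22,38] z:[86/3,124/3] -> hit [63/2,38], descend [5, 7, 9, 10]
  N5 x:[41,99/2] y:[26,34] z:[86/3,107/3] -> miss, prune
  N7 x:[33,85/2] y:[22,71/2] z:[107/3,124/3] -> miss, prune
  N9 x:[63/2,77/2] y:[27,38] z:[88/3,109/3] -> hit [63/2,109/3], descend [3, 4, 11]
    N3 x:[63/2,67/2] y:[32,65/2] z:[91/3,32] -> hit [32,32] leaf, test {P17@t=32}
    N4 x:[63/2,35] y:[27,61/2] z:[89/3,109/3] -> miss, prune
    N11 x:[69/2,77/2] y:[34,38] z:[88/3,101/3] -> miss, prune
  N10 x:[41,105/2] y:[53/2,69/2] z:[113/3,124/3] -> miss, prune

Summary -> nodes [0, 5, 7, 9, 3, 4, 11, 10]; box-tests=8; leaf-entries=1; first=P17

== RESULT ==
1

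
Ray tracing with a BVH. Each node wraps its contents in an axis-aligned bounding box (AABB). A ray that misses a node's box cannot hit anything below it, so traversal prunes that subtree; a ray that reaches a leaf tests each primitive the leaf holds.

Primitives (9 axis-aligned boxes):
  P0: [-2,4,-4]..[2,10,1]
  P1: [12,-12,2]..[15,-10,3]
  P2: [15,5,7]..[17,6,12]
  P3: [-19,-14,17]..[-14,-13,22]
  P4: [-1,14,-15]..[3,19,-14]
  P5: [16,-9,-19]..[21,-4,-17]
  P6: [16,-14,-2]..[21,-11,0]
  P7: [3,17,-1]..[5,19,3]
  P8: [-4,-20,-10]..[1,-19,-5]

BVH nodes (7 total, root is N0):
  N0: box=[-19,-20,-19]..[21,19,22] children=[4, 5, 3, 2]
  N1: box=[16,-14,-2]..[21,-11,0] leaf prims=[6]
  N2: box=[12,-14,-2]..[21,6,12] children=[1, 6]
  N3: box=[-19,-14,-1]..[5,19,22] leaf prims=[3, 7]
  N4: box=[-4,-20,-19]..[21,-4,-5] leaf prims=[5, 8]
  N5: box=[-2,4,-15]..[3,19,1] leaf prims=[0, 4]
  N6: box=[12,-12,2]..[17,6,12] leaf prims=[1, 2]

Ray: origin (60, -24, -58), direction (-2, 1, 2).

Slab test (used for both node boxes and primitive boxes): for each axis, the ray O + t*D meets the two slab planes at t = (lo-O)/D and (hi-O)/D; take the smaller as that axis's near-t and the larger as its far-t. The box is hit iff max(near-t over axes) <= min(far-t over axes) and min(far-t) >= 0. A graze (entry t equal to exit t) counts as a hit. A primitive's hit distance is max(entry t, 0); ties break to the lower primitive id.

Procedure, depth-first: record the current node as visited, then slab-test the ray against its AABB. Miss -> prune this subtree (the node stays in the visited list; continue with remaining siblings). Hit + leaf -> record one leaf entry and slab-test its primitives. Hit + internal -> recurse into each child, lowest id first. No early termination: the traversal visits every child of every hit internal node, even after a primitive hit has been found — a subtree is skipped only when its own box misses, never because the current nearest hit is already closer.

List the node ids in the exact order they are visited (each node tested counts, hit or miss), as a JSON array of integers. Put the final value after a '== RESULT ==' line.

Walk:
N0 x:[39/2,79/2] y:[4,43] z:[39/2,40] -> hit [39/2,79/2], descend [2, 3, 4, 5]
  N2 x:[39/2,24] y:[10,30] z:[28,35] -> miss, prune
  N3 x:[55/2,79/2] y:[10,43] z:[57/2,40] -> hit [57/2,79/2] leaf, test {P3(miss), P7(miss)}
  N4 x:[39/2,32] y:[4,20] z:[39/2,53/2] -> hit [39/2,20] leaf, test {P5@t=39/2, P8(miss)}
  N5 x:[57/2,31] y:[28,43] z:[43/2,59/2] -> hit [57/2,59/2] leaf, test {P0@t=29, P4(miss)}

Summary -> nodes [0, 2, 3, 4, 5]; box-tests=5; leaf-entries=3; first=P5

== RESULT ==
[0, 2, 3, 4, 5]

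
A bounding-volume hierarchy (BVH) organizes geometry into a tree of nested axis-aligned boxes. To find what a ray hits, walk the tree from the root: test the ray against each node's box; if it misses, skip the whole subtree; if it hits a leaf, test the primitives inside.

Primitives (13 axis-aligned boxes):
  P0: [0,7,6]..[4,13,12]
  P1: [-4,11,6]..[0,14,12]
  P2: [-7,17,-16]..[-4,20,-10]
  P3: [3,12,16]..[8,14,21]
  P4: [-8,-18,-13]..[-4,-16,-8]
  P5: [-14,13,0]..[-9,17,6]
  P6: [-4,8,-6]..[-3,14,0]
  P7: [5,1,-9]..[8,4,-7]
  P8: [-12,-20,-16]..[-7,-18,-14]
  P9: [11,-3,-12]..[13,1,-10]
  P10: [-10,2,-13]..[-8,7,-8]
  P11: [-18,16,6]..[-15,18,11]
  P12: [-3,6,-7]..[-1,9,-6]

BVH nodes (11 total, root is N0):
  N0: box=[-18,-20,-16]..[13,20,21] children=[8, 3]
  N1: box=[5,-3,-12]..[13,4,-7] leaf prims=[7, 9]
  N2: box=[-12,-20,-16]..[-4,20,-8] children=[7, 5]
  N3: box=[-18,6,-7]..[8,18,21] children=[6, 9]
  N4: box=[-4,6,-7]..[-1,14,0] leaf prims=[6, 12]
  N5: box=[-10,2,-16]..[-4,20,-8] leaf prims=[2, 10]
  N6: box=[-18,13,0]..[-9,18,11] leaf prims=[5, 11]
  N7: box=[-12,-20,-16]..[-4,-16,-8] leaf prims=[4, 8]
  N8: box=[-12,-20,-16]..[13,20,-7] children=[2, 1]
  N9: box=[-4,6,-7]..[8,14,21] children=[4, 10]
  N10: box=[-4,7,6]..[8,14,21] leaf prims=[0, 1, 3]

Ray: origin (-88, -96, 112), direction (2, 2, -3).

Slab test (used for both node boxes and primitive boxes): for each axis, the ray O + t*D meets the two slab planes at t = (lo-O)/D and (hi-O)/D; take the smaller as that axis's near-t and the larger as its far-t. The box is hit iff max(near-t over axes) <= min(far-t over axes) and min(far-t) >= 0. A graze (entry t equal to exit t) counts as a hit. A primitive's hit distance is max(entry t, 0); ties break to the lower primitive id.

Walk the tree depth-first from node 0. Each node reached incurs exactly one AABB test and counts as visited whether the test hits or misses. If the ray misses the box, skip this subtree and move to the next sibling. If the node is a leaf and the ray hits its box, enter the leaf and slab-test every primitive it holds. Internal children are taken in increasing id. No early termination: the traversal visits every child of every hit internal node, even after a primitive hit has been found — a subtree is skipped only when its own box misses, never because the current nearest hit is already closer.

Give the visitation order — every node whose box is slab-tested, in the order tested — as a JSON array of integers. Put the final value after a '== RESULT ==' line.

Trace the traversal:
N0 x:[35,101/2] y:[38,58] z:[91/3,128/3] -> hit [38,128/3], descend [3, 8]
  N3 x:[35,48] y:[51,57] z:[91/3,119/3] -> miss, prune
  N8 x:[38,101/2] y:[38,58] z:[119/3,128/3] -> hit [119/3,128/3], descend [1, 2]
    N1 x:[93/2,101/2] y:[93/2,50] z:[119/3,124/3] -> miss, prune
    N2 x:[38,42] y:[38,58] z:[40,128/3] -> hit [40,42], descend [5, 7]
      N5 x:[39,42] y:[49,58] z:[40,128/3] -> miss, prune
      N7 x:[38,42] y:[38,40] z:[40,128/3] -> hit [40,40] leaf, test {P4@t=40, P8(miss)}

Visited [0, 3, 8, 1, 2, 5, 7]. Tests: 7 box, 1 leaf. Nearest: P4.

== RESULT ==
[0, 3, 8, 1, 2, 5, 7]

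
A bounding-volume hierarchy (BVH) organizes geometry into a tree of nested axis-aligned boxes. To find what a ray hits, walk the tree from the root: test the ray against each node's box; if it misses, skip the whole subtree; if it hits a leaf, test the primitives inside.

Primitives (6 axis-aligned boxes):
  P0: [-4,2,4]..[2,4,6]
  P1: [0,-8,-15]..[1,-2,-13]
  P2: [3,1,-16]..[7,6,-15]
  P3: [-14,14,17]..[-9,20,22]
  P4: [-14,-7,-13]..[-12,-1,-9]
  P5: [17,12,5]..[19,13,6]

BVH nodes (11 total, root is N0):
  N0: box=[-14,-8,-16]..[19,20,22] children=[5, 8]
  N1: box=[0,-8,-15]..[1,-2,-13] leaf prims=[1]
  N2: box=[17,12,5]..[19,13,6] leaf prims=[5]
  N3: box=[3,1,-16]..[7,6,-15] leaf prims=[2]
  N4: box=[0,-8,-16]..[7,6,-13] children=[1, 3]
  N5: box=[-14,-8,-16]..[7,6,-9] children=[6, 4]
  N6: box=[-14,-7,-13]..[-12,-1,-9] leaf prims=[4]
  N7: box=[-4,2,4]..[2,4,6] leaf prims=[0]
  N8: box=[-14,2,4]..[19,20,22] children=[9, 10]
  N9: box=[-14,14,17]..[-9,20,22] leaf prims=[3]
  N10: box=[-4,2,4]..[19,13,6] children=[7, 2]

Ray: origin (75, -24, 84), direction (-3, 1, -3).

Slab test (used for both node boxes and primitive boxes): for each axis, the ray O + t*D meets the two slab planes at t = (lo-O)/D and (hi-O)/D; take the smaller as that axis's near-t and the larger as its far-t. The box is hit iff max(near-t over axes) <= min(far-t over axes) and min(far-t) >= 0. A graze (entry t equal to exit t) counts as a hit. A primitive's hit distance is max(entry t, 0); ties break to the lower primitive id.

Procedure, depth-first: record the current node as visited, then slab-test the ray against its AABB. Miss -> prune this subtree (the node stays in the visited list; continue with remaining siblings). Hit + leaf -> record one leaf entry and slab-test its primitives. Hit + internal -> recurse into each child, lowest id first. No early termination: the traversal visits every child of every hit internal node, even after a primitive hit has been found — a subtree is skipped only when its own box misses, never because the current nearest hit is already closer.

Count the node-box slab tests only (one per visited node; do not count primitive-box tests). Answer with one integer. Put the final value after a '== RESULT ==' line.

Walk:
N0 x:[56/3,89/3] y:[16,44] z:[62/3,100/3] -> hit [62/3,89/3], descend [5, 8]
  N5 x:[68/3,89/3] y:[16,30] z:[31,100/3] -> miss, prune
  N8 x:[56/3,89/3] y:[26,44] z:[62/3,80/3] -> hit [26,80/3], descend [9, 10]
    N9 x:[28,89/3] y:[38,44] z:[62/3,67/3] -> miss, prune
    N10 x:[56/3,79/3] y:[26,37] z:[26,80/3] -> hit [26,79/3], descend [2, 7]
      N2 x:[56/3,58/3] y:[36,37] z:[26,79/3] -> miss, prune
      N7 x:[73/3,79/3] y:[26,28] z:[26,80/3] -> hit [26,79/3] leaf, test {P0@t=26}

order=[0, 5, 8, 9, 10, 2, 7]  |boxes|=7  |leaves|=1  hit=P0

== RESULT ==
7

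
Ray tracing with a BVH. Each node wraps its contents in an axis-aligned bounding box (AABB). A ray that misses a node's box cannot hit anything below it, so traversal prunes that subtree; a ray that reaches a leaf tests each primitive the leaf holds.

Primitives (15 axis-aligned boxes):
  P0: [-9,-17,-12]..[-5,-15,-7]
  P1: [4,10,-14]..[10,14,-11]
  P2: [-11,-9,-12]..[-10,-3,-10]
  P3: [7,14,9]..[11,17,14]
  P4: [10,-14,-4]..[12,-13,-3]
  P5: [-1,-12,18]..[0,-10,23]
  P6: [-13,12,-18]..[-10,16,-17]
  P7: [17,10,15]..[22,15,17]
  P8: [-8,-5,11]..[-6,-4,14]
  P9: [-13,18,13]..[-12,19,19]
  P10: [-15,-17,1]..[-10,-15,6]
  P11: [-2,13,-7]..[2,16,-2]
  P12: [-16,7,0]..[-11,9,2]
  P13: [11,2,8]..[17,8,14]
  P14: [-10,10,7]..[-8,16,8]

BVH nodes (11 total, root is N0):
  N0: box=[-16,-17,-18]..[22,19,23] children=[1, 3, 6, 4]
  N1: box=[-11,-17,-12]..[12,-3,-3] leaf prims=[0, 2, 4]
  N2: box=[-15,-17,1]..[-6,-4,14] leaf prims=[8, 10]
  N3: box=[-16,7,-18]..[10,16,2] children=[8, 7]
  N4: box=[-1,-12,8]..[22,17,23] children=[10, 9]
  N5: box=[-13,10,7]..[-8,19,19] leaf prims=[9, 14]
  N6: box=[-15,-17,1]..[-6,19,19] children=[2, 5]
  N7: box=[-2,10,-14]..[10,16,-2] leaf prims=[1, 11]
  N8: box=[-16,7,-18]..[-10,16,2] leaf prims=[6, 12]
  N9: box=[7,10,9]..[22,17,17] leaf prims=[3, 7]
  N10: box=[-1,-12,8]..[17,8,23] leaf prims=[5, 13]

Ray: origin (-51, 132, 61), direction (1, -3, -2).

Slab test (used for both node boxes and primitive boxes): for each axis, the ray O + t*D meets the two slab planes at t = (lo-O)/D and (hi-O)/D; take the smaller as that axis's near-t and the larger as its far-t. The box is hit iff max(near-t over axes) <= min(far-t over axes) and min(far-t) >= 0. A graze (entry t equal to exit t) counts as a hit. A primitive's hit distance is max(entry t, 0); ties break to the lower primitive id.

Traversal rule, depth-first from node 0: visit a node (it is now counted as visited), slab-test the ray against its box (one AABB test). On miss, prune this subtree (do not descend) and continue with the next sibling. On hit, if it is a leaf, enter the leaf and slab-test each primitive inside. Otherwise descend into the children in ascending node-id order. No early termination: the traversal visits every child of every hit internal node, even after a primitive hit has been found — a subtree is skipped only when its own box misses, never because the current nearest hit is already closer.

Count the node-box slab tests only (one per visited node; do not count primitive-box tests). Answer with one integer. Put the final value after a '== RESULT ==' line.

Walk:
N0 x:[35,73] y:[113/3,149/3] z:[19,79/2] -> hit [113/3,79/2], descend [1, 3, 4, 6]
  N1 x:[40,63] y:[45,149/3] z:[32,73/2] -> miss, prune
  N3 x:[35,61] y:[116/3,125/3] z:[59/2,79/2] -> hit [116/3,79/2], descend [7, 8]
    N7 x:[49,61] y:[116/3,122/3] z:[63/2,75/2] -> miss, prune
    N8 x:[35,41] y:[116/3,125/3] z:[59/2,79/2] -> hit [116/3,79/2] leaf, test {P6@t=39, P12(miss)}
  N4 x:[50,73] y:[115/3,48] z:[19,53/2] -> miss, prune
  N6 x:[36,45] y:[113/3,149/3] z:[21,30] -> miss, prune

Summary -> nodes [0, 1, 3, 7, 8, 4, 6]; box-tests=7; leaf-entries=1; first=P6

== RESULT ==
7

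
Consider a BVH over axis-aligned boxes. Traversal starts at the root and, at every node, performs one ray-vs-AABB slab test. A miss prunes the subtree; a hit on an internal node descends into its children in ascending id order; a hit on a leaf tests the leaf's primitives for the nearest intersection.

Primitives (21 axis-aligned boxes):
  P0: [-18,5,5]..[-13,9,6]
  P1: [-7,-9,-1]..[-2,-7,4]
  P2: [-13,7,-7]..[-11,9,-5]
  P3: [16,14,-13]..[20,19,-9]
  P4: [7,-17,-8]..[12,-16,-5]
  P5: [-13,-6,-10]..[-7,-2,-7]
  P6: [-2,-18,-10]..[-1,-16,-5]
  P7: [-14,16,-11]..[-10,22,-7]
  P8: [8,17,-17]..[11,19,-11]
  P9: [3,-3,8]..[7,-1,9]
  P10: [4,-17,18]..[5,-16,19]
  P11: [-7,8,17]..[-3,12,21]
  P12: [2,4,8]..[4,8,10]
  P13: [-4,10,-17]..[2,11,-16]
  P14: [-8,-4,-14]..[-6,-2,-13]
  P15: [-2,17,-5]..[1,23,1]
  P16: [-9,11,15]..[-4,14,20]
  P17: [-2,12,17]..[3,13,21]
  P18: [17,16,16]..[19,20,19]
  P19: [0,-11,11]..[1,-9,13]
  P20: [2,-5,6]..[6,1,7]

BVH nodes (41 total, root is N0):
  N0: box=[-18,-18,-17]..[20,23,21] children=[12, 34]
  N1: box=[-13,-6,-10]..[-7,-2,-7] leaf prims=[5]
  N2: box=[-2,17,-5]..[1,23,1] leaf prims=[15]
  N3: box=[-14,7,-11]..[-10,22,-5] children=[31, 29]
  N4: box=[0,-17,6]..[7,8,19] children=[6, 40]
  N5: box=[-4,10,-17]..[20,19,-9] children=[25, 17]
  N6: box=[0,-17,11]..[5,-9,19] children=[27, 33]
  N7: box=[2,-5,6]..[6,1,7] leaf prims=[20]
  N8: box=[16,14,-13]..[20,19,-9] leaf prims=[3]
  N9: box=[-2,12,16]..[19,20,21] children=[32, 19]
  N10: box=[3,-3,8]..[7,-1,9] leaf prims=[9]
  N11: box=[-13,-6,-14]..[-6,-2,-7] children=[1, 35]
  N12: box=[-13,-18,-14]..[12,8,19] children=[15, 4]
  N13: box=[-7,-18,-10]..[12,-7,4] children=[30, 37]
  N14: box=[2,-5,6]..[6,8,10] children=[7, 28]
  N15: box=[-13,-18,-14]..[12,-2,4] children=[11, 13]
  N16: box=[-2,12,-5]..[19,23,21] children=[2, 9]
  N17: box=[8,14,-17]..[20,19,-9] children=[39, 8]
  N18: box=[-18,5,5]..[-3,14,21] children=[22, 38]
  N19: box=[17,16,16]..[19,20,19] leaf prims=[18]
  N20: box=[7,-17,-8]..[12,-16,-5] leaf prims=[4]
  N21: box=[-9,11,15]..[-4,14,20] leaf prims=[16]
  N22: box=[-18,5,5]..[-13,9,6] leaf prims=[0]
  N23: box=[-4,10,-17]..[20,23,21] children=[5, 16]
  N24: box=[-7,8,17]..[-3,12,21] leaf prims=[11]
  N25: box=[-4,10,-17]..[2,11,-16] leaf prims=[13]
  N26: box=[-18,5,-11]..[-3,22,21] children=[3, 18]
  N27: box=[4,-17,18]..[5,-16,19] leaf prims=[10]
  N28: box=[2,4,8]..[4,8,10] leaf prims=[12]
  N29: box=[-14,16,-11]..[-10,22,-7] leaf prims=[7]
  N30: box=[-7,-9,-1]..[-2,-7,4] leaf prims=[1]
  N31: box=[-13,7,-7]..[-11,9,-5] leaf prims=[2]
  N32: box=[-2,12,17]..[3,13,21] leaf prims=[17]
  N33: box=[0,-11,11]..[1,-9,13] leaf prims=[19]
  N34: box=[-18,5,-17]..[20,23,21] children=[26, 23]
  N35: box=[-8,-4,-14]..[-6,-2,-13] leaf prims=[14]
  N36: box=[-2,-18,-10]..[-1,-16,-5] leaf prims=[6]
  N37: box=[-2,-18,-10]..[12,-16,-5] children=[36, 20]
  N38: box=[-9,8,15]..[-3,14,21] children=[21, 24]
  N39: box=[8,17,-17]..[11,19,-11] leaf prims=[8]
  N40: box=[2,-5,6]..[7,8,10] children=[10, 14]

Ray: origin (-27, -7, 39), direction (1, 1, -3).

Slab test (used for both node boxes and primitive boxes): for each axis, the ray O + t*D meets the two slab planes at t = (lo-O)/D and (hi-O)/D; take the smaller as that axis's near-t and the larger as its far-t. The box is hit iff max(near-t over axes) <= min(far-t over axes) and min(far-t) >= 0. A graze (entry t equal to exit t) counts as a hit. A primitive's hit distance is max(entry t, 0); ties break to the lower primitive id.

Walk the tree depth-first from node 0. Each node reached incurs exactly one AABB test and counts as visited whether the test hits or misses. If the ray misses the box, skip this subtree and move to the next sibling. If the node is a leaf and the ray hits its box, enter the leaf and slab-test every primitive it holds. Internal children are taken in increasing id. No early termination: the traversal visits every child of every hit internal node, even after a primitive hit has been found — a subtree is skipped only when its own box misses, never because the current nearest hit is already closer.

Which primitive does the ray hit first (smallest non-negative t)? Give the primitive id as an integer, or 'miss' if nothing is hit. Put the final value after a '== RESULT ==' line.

Trace the traversal:
N0 x:[9,47] y:[-11,30] z:[6,56/3] -> hit [9,56/3], descend [12, 34]
  N12 x:[14,39] y:[-11,15] z:[20/3,53/3] -> hit [14,15], descend [4, 15]
    N4 x:[27,34] y:[-10,15] z:[20/3,11] -> miss, prune
    N15 x:[14,39] y:[-11,5] z:[35/3,53/3] -> miss, prune
  N34 x:[9,47] y:[12,30] z:[6,56/3] -> hit [12,56/3], descend [23, 26]
    N23 x:[23,47] y:[17,30] z:[6,56/3] -> miss, prune
    N26 x:[9,24] y:[12,29] z:[6,50/3] -> hit [12,50/3], descend [3, 18]
      N3 x:[13,17] y:[14,29] z:[44/3,50/3] -> hit [44/3,50/3], descend [29, 31]
        N29 x:[13,17] y:[23,29] z:[46/3,50/3] -> miss, prune
        N31 x:[14,16] y:[14,16] z:[44/3,46/3] -> hit [44/3,46/3] leaf, test {P2@t=44/3}
      N18 x:[9,24] y:[12,21] z:[6,34/3] -> miss, prune

Visited [0, 12, 4, 15, 34, 23, 26, 3, 29, 31, 18]. Tests: 11 box, 1 leaf. Nearest: P2.

== RESULT ==
2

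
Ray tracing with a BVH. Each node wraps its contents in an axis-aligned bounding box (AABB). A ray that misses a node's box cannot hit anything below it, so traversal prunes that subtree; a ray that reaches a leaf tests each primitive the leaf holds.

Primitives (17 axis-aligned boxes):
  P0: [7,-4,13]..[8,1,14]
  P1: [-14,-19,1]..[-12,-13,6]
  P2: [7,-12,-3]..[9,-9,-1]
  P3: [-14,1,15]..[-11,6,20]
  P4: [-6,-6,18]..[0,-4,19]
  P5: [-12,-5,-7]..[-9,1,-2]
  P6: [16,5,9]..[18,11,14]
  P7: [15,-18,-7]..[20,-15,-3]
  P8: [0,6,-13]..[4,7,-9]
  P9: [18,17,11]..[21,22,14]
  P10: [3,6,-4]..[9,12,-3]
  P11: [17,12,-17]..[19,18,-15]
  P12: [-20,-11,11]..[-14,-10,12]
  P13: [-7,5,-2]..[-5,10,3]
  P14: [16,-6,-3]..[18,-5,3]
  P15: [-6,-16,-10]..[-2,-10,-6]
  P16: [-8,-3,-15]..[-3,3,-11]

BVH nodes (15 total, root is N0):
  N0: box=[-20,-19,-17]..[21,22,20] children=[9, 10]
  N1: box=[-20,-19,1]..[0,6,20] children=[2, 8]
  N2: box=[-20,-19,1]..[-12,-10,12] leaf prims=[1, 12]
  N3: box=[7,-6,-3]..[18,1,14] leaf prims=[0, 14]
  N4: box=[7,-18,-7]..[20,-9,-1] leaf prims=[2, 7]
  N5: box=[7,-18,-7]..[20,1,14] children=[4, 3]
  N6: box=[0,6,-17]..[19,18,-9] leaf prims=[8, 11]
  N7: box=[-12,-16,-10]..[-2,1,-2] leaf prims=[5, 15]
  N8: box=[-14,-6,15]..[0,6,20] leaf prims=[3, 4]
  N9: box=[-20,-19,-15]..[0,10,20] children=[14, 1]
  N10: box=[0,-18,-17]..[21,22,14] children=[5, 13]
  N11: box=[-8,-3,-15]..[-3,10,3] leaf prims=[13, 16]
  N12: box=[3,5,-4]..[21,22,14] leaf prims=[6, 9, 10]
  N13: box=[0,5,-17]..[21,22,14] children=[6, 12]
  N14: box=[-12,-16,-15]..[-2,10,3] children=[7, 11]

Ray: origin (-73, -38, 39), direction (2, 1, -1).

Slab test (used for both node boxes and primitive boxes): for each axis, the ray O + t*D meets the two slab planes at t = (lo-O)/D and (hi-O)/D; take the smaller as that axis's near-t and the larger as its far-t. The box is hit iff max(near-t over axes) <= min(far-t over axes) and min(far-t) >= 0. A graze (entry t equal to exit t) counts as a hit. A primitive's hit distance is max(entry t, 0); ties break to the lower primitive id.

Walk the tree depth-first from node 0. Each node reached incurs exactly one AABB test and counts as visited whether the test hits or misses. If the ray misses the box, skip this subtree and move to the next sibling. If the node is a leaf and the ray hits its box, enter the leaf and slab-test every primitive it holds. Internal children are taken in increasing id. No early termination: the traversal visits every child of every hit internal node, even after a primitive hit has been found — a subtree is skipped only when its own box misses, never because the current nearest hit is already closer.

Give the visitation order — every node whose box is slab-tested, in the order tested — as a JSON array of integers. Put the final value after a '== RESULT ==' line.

Trace the traversal:
N0 x:[53/2,47] y:[19,60] z:[19,56] -> hit [53/2,47], descend [9, 10]
  N9 x:[53/2,73/2] y:[19,48] z:[19,54] -> hit [53/2,73/2], descend [1, 14]
    N1 x:[53/2,73/2] y:[19,44] z:[19,38] -> hit [53/2,73/2], descend [2, 8]
      N2 x:[53/2,61/2] y:[19,28] z:[27,38] -> hit [27,28] leaf, test {P1(miss), P12@t=27}
      N8 x:[59/2,73/2] y:[32,44] z:[19,24] -> miss, prune
    N14 x:[61/2,71/2] y:[22,48] z:[36,54] -> miss, prune
  N10 x:[73/2,47] y:[20,60] z:[25,56] -> hit [73/2,47], descend [5, 13]
    N5 x:[40,93/2] y:[20,39] z:[25,46] -> miss, prune
    N13 x:[73/2,47] y:[43,60] z:[25,56] -> hit [43,47], descend [6, 12]
      N6 x:[73/2,46] y:[44,56] z:[48,56] -> miss, prune
      N12 x:[38,47] y:[43,60] z:[25,43] -> hit [43,43] leaf, test {P6(miss), P9(miss), P10(miss)}

order=[0, 9, 1, 2, 8, 14, 10, 5, 13, 6, 12]  |boxes|=11  |leaves|=2  hit=P12

== RESULT ==
[0, 9, 1, 2, 8, 14, 10, 5, 13, 6, 12]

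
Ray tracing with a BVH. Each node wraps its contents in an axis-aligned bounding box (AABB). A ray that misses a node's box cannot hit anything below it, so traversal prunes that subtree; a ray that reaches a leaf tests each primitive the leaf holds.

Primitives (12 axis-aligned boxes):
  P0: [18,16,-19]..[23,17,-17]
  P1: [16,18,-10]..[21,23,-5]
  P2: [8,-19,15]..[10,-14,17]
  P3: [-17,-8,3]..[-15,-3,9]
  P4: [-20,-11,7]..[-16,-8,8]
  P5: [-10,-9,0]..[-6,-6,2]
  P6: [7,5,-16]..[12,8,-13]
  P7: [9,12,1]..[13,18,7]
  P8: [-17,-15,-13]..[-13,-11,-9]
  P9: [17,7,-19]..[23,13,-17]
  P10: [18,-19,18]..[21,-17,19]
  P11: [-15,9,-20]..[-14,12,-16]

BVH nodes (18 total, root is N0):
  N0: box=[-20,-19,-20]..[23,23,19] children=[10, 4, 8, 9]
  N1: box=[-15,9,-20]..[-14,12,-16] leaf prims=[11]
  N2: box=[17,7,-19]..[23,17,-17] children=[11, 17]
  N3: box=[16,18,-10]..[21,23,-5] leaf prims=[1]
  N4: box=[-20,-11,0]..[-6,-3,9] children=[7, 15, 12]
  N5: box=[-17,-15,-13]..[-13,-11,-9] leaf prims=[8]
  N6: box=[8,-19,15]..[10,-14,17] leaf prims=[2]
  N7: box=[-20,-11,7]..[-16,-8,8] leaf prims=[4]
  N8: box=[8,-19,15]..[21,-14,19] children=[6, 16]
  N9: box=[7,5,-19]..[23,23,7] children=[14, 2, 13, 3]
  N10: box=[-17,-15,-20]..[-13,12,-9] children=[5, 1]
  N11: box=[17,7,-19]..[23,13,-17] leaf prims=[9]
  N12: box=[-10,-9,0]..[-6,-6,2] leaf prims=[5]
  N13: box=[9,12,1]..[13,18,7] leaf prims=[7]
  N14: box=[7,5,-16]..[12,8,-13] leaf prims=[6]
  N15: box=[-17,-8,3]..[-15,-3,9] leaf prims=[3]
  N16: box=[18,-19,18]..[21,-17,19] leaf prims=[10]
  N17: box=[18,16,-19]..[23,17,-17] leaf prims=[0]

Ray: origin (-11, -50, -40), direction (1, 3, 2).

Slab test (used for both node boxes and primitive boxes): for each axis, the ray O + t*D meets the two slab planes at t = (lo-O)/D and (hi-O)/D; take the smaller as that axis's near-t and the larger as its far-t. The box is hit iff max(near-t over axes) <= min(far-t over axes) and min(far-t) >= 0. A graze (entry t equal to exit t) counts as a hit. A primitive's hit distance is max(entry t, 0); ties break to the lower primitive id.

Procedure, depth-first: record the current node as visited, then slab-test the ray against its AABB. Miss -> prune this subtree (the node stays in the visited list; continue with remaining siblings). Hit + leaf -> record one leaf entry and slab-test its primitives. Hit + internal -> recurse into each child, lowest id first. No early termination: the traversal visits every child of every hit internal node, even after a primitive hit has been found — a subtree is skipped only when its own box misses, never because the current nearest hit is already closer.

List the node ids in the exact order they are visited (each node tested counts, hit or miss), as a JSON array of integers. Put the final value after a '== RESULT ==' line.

Trace the traversal:
N0 x:[-9,34] y:[31/3,73/3] z:[10,59/2] -> hit [31/3,73/3], descend [4, 8, 9, 10]
  N4 x:[-9,5] y:[13,47/3] z:[20,49/2] -> miss, prune
  N8 x:[19,32] y:[31/3,12] z:[55/2,59/2] -> miss, prune
  N9 x:[18,34] y:[55/3,73/3] z:[21/2,47/2] -> hit [55/3,47/2], descend [2, 3, 13, 14]
    N2 x:[28,34] y:[19,67/3] z:[21/2,23/2] -> miss, prune
    N3 x:[27,32] y:[68/3,73/3] z:[15,35/2] -> miss, prune
    N13 x:[20,24] y:[62/3,68/3] z:[41/2,47/2] -> hit [62/3,68/3] leaf, test {P7@t=62/3}
    N14 x:[18,23] y:[55/3,58/3] z:[12,27/2] -> miss, prune
  N10 x:[-6,-2] y:[35/3,62/3] z:[10,31/2] -> miss, prune

Summary -> nodes [0, 4, 8, 9, 2, 3, 13, 14, 10]; box-tests=9; leaf-entries=1; first=P7

== RESULT ==
[0, 4, 8, 9, 2, 3, 13, 14, 10]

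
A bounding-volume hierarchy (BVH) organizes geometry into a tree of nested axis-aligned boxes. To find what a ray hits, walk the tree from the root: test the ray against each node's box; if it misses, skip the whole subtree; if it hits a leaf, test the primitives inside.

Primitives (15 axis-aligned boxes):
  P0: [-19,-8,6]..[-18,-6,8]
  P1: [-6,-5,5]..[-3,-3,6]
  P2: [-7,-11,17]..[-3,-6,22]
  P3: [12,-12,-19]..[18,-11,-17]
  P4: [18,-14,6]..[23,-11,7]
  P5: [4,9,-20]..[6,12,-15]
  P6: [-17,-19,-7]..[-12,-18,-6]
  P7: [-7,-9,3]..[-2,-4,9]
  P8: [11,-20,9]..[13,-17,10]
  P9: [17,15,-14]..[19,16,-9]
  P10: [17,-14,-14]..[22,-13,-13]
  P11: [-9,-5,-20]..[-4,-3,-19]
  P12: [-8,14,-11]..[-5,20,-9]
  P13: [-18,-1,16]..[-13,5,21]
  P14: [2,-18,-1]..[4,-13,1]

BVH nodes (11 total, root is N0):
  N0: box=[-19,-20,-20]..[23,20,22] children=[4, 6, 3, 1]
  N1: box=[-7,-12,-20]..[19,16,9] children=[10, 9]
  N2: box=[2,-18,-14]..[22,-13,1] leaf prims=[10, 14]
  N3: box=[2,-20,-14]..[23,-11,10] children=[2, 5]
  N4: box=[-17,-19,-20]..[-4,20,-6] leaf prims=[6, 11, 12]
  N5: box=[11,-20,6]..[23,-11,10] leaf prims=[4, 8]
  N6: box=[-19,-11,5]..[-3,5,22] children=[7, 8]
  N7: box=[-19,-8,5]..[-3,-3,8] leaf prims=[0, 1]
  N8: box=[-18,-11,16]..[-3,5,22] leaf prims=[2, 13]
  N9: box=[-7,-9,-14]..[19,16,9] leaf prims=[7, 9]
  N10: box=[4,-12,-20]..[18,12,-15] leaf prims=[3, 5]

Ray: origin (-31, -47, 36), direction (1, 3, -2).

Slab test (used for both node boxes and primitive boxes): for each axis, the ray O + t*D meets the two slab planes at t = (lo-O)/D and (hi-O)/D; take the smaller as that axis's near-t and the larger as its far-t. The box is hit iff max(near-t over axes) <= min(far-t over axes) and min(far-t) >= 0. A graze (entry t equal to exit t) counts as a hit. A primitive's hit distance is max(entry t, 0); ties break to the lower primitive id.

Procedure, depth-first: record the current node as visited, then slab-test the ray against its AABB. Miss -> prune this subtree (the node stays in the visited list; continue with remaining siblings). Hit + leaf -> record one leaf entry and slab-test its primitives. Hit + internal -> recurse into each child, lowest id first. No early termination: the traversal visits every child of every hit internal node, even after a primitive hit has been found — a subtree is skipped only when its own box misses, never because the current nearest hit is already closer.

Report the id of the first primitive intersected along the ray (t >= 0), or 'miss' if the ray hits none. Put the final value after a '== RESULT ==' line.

Traverse from the root:
N0 x:[12,54] y:[9,67/3] z:[7,28] -> hit [12,67/3], descend [1, 3, 4, 6]
  N1 x:[24,50] y:[35/3,21] z:[27/2,28] -> miss, prune
  N3 x:[33,54] y:[9,12] z:[13,25] -> miss, prune
  N4 x:[14,27] y:[28/3,67/3] z:[21,28] -> hit [21,67/3] leaf, test {P6(miss), P11(miss), P12(miss)}
  N6 x:[12,28] y:[12,52/3] z:[7,31/2] -> hit [12,31/2], descend [7, 8]
    N7 x:[12,28] y:[13,44/3] z:[14,31/2] -> hit [14,44/3] leaf, test {P0(miss), P1(miss)}
    N8 x:[13,28] y:[12,52/3] z:[7,10] -> miss, prune

Summary -> nodes [0, 1, 3, 4, 6, 7, 8]; box-tests=7; leaf-entries=2; first=miss

== RESULT ==
miss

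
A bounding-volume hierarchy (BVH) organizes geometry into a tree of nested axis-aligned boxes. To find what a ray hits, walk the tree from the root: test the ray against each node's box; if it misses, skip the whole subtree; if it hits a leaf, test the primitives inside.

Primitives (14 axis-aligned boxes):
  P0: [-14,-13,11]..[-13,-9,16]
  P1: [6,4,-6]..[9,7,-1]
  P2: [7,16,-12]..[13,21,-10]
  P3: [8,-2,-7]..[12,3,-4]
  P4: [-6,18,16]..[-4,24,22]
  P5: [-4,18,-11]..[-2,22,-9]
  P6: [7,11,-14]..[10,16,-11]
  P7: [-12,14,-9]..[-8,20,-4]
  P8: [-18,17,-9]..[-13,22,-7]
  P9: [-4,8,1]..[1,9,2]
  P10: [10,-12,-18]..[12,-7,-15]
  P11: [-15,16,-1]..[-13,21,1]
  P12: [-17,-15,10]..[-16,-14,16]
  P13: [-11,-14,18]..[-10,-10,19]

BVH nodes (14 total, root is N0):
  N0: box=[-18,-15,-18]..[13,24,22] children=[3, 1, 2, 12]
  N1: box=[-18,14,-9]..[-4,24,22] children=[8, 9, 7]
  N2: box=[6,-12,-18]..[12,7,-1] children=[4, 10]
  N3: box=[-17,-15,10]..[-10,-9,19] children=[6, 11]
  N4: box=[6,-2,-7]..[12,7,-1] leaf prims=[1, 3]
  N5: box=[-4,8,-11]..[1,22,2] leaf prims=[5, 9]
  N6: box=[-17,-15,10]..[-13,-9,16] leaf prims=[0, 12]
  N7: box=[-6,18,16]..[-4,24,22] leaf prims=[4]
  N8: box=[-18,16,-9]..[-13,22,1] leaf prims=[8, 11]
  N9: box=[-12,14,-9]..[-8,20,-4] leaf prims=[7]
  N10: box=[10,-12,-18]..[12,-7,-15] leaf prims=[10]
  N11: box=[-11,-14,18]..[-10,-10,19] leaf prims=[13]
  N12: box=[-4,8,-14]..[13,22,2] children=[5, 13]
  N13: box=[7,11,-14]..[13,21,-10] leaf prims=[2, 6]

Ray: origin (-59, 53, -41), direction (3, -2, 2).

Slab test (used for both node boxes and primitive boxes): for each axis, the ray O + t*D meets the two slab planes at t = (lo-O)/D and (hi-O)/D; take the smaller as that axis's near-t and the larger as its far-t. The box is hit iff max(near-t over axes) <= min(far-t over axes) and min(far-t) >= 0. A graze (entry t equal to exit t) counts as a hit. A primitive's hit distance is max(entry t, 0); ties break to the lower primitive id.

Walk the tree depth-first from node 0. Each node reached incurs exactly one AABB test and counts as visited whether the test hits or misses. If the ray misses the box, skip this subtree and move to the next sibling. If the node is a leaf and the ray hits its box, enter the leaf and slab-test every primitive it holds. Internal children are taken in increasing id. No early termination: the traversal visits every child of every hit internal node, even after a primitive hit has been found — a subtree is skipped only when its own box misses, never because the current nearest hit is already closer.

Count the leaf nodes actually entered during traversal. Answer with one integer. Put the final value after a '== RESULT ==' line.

Walk:
N0 x:[41/3,24] y:[29/2,34] z:[23/2,63/2] -> hit [29/2,24], descend [1, 2, 3, 12]
  N1 x:[41/3,55/3] y:[29/2,39/2] z:[16,63/2] -> hit [16,55/3], descend [7, 8, 9]
    N7 x:[53/3,55/3] y:[29/2,35/2] z:[57/2,63/2] -> miss, prune
    N8 x:[41/3,46/3] y:[31/2,37/2] z:[16,21] -> miss, prune
    N9 x:[47/3,17] y:[33/2,39/2] z:[16,37/2] -> hit [33/2,17] leaf, test {P7@t=33/2}
  N2 x:[65/3,71/3] y:[23,65/2] z:[23/2,20] -> miss, prune
  N3 x:[14,49/3] y:[31,34] z:[51/2,30] -> miss, prune
  N12 x:[55/3,24] y:[31/2,45/2] z:[27/2,43/2] -> hit [55/3,43/2], descend [5, 13]
    N5 x:[55/3,20] y:[31/2,45/2] z:[15,43/2] -> hit [55/3,20] leaf, test {P5(miss), P9(miss)}
    N13 x:[22,24] y:[16,21] z:[27/2,31/2] -> miss, prune

Summary -> nodes [0, 1, 7, 8, 9, 2, 3, 12, 5, 13]; box-tests=10; leaf-entries=2; first=P7

== RESULT ==
2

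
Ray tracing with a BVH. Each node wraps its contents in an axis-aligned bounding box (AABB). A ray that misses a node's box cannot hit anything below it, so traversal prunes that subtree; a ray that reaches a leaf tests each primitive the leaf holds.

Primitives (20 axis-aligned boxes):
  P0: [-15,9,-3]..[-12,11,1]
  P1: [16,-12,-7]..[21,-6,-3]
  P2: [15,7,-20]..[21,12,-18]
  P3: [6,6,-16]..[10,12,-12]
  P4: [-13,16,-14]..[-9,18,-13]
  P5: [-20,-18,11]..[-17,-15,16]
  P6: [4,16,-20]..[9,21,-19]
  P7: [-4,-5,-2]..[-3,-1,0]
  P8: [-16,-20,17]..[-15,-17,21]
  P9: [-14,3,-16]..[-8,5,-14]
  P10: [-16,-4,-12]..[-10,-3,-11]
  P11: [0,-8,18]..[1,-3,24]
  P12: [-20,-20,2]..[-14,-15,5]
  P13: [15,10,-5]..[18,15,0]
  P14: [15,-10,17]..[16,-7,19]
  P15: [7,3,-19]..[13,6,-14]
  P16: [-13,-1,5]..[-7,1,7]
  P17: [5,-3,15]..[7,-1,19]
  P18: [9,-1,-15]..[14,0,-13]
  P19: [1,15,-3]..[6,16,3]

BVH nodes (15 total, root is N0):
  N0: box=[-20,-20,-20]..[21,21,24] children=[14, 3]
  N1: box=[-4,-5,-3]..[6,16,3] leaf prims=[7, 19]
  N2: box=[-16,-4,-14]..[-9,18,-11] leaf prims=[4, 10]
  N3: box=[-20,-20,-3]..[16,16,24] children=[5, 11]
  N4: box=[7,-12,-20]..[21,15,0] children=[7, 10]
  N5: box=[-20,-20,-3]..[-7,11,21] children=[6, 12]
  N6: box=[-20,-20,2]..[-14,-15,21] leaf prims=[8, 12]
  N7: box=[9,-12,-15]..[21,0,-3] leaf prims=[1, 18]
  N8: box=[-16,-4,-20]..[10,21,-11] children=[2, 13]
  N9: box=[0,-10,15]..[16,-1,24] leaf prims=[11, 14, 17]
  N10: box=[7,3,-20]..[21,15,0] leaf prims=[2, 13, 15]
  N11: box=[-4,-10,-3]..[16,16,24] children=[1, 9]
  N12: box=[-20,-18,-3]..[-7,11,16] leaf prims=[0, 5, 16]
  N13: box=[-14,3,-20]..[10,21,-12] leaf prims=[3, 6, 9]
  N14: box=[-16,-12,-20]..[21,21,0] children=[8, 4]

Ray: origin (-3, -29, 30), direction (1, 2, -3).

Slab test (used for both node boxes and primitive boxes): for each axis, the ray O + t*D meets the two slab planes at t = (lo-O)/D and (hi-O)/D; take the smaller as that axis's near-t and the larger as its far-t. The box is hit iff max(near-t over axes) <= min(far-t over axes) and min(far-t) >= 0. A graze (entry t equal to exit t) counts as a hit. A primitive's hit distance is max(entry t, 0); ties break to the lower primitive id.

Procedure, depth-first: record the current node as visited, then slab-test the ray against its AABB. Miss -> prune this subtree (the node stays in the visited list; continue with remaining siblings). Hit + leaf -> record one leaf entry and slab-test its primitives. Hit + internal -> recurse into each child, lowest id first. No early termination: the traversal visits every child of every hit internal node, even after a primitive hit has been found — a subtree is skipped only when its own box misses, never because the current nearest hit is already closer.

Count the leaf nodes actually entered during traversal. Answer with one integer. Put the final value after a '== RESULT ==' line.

Walk:
N0 x:[-17,24] y:[9/2,25] z:[2,50/3] -> hit [9/2,50/3], descend [3, 14]
  N3 x:[-17,19] y:[9/2,45/2] z:[2,11] -> hit [9/2,11], descend [5, 11]
    N5 x:[-17,-4] y:[9/2,20] z:[3,11] -> miss, prune
    N11 x:[-1,19] y:[19/2,45/2] z:[2,11] -> hit [19/2,11], descend [1, 9]
      N1 x:[-1,9] y:[12,45/2] z:[9,11] -> miss, prune
      N9 x:[3,19] y:[19/2,14] z:[2,5] -> miss, prune
  N14 x:[-13,24] y:[17/2,25] z:[10,50/3] -> hit [10,50/3], descend [4, 8]
    N4 x:[10,24] y:[17/2,22] z:[10,50/3] -> hit [10,50/3], descend [7, 10]
      N7 x:[12,24] y:[17/2,29/2] z:[11,15] -> hit [12,29/2] leaf, test {P1(miss), P18@t=43/3}
      N10 x:[10,24] y:[16,22] z:[10,50/3] -> hit [16,50/3] leaf, test {P2(miss), P13(miss), P15@t=16}
    N8 x:[-13,13] y:[25/2,25] z:[41/3,50/3] -> miss, prune

Summary -> nodes [0, 3, 5, 11, 1, 9, 14, 4, 7, 10, 8]; box-tests=11; leaf-entries=2; first=P18

== RESULT ==
2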